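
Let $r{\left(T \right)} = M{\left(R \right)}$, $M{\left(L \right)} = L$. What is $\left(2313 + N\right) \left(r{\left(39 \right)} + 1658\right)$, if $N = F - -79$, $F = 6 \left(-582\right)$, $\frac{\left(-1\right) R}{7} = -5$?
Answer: $-1862300$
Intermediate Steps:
$R = 35$ ($R = \left(-7\right) \left(-5\right) = 35$)
$F = -3492$
$r{\left(T \right)} = 35$
$N = -3413$ ($N = -3492 - -79 = -3492 + 79 = -3413$)
$\left(2313 + N\right) \left(r{\left(39 \right)} + 1658\right) = \left(2313 - 3413\right) \left(35 + 1658\right) = \left(-1100\right) 1693 = -1862300$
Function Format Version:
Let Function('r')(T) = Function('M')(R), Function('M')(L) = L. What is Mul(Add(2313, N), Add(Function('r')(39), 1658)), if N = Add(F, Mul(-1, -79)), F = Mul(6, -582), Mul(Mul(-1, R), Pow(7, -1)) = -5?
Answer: -1862300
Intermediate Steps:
R = 35 (R = Mul(-7, -5) = 35)
F = -3492
Function('r')(T) = 35
N = -3413 (N = Add(-3492, Mul(-1, -79)) = Add(-3492, 79) = -3413)
Mul(Add(2313, N), Add(Function('r')(39), 1658)) = Mul(Add(2313, -3413), Add(35, 1658)) = Mul(-1100, 1693) = -1862300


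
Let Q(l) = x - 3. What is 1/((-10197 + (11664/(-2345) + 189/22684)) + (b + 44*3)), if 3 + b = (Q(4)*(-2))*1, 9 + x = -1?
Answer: -53193980/534438090131 ≈ -9.9533e-5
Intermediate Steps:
x = -10 (x = -9 - 1 = -10)
Q(l) = -13 (Q(l) = -10 - 3 = -13)
b = 23 (b = -3 - 13*(-2)*1 = -3 + 26*1 = -3 + 26 = 23)
1/((-10197 + (11664/(-2345) + 189/22684)) + (b + 44*3)) = 1/((-10197 + (11664/(-2345) + 189/22684)) + (23 + 44*3)) = 1/((-10197 + (11664*(-1/2345) + 189*(1/22684))) + (23 + 132)) = 1/((-10197 + (-11664/2345 + 189/22684)) + 155) = 1/((-10197 - 264142971/53193980) + 155) = 1/(-542683157031/53193980 + 155) = 1/(-534438090131/53193980) = -53193980/534438090131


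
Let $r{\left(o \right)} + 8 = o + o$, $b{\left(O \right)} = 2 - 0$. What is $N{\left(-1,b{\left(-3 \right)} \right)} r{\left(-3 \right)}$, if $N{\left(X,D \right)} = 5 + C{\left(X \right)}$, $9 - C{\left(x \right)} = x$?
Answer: $-210$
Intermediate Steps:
$C{\left(x \right)} = 9 - x$
$b{\left(O \right)} = 2$ ($b{\left(O \right)} = 2 + 0 = 2$)
$N{\left(X,D \right)} = 14 - X$ ($N{\left(X,D \right)} = 5 - \left(-9 + X\right) = 14 - X$)
$r{\left(o \right)} = -8 + 2 o$ ($r{\left(o \right)} = -8 + \left(o + o\right) = -8 + 2 o$)
$N{\left(-1,b{\left(-3 \right)} \right)} r{\left(-3 \right)} = \left(14 - -1\right) \left(-8 + 2 \left(-3\right)\right) = \left(14 + 1\right) \left(-8 - 6\right) = 15 \left(-14\right) = -210$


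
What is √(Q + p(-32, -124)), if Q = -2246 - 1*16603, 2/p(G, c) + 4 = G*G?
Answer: I*√4902624390/510 ≈ 137.29*I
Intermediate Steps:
p(G, c) = 2/(-4 + G²) (p(G, c) = 2/(-4 + G*G) = 2/(-4 + G²))
Q = -18849 (Q = -2246 - 16603 = -18849)
√(Q + p(-32, -124)) = √(-18849 + 2/(-4 + (-32)²)) = √(-18849 + 2/(-4 + 1024)) = √(-18849 + 2/1020) = √(-18849 + 2*(1/1020)) = √(-18849 + 1/510) = √(-9612989/510) = I*√4902624390/510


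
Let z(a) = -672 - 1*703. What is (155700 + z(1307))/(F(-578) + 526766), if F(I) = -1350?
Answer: 154325/525416 ≈ 0.29372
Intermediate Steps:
z(a) = -1375 (z(a) = -672 - 703 = -1375)
(155700 + z(1307))/(F(-578) + 526766) = (155700 - 1375)/(-1350 + 526766) = 154325/525416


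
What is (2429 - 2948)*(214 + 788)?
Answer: -520038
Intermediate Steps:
(2429 - 2948)*(214 + 788) = -519*1002 = -520038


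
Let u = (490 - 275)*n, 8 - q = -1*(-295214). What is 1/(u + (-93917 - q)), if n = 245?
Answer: 1/253964 ≈ 3.9376e-6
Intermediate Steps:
q = -295206 (q = 8 - (-1)*(-295214) = 8 - 1*295214 = 8 - 295214 = -295206)
u = 52675 (u = (490 - 275)*245 = 215*245 = 52675)
1/(u + (-93917 - q)) = 1/(52675 + (-93917 - 1*(-295206))) = 1/(52675 + (-93917 + 295206)) = 1/(52675 + 201289) = 1/253964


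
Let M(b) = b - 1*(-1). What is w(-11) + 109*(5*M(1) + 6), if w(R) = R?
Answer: 1733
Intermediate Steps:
M(b) = 1 + b (M(b) = b + 1 = 1 + b)
w(-11) + 109*(5*M(1) + 6) = -11 + 109*(5*(1 + 1) + 6) = -11 + 109*(5*2 + 6) = -11 + 109*(10 + 6) = -11 + 109*16 = -11 + 1744 = 1733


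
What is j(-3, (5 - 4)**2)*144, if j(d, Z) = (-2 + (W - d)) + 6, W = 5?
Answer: 1728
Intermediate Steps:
j(d, Z) = 9 - d (j(d, Z) = (-2 + (5 - d)) + 6 = (3 - d) + 6 = 9 - d)
j(-3, (5 - 4)**2)*144 = (9 - 1*(-3))*144 = (9 + 3)*144 = 12*144 = 1728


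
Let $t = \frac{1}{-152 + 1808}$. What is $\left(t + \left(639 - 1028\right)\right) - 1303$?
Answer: $- \frac{2801951}{1656} \approx -1692.0$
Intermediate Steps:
$t = \frac{1}{1656} \approx 0.00060386$
$\left(t + \left(639 - 1028\right)\right) - 1303 = \left(\frac{1}{1656} + \left(639 - 1028\right)\right) - 1303 = \left(\frac{1}{1656} - 389\right) - 1303 = - \frac{644183}{1656} - 1303 = - \frac{2801951}{1656}$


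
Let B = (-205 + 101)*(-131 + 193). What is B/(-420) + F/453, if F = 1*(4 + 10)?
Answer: 243902/15855 ≈ 15.383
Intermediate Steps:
B = -6448 (B = -104*62 = -6448)
F = 14 (F = 1*14 = 14)
B/(-420) + F/453 = -6448/(-420) + 14/453 = -6448*(-1/420) + 14*(1/453) = 1612/105 + 14/453 = 243902/15855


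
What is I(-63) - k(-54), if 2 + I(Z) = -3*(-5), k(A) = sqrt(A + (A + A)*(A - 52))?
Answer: 13 - 3*sqrt(1266) ≈ -93.743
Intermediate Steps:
k(A) = sqrt(A + 2*A*(-52 + A)) (k(A) = sqrt(A + (2*A)*(-52 + A)) = sqrt(A + 2*A*(-52 + A)))
I(Z) = 13 (I(Z) = -2 - 3*(-5) = -2 + 15 = 13)
I(-63) - k(-54) = 13 - sqrt(-54*(-103 + 2*(-54))) = 13 - sqrt(-54*(-103 - 108)) = 13 - sqrt(-54*(-211)) = 13 - sqrt(11394) = 13 - 3*sqrt(1266)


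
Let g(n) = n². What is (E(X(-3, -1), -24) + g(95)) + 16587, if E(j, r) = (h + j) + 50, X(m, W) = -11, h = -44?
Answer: 25607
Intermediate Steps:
E(j, r) = 6 + j (E(j, r) = (-44 + j) + 50 = 6 + j)
(E(X(-3, -1), -24) + g(95)) + 16587 = ((6 - 11) + 95²) + 16587 = (-5 + 9025) + 16587 = 9020 + 16587 = 25607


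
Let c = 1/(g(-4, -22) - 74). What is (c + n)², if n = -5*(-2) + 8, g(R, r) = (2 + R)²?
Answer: 1585081/4900 ≈ 323.49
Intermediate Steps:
n = 18 (n = 10 + 8 = 18)
c = -1/70 (c = 1/((2 - 4)² - 74) = 1/((-2)² - 74) = 1/(4 - 74) = 1/(-70) = -1/70 ≈ -0.014286)
(c + n)² = (-1/70 + 18)² = (1259/70)² = 1585081/4900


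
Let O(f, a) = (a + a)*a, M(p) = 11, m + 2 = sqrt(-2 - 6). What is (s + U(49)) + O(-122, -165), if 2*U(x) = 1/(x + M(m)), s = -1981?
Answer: 6296281/120 ≈ 52469.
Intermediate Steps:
m = -2 + 2*I*sqrt(2) (m = -2 + sqrt(-2 - 6) = -2 + sqrt(-8) = -2 + 2*I*sqrt(2) ≈ -2.0 + 2.8284*I)
O(f, a) = 2*a**2 (O(f, a) = (2*a)*a = 2*a**2)
U(x) = 1/(2*(11 + x)) (U(x) = 1/(2*(x + 11)) = 1/(2*(11 + x)))
(s + U(49)) + O(-122, -165) = (-1981 + 1/(2*(11 + 49))) + 2*(-165)**2 = (-1981 + (1/2)/60) + 2*27225 = (-1981 + (1/2)*(1/60)) + 54450 = (-1981 + 1/120) + 54450 = -237719/120 + 54450 = 6296281/120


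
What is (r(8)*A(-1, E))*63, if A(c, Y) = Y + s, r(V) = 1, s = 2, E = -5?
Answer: -189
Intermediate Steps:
A(c, Y) = 2 + Y (A(c, Y) = Y + 2 = 2 + Y)
(r(8)*A(-1, E))*63 = (1*(2 - 5))*63 = (1*(-3))*63 = -3*63 = -189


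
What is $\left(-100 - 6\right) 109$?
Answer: $-11554$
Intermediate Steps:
$\left(-100 - 6\right) 109 = \left(-106\right) 109 = -11554$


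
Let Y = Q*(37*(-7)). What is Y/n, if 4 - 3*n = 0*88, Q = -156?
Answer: 30303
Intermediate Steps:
n = 4/3 (n = 4/3 - 0*88 = 4/3 - ⅓*0 = 4/3 + 0 = 4/3 ≈ 1.3333)
Y = 40404 (Y = -5772*(-7) = -156*(-259) = 40404)
Y/n = 40404/(4/3) = 40404*(¾) = 30303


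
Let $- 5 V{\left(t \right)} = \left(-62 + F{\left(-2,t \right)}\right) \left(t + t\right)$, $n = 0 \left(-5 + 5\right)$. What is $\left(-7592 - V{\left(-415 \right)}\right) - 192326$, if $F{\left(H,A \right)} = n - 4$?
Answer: $-188962$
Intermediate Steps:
$n = 0$ ($n = 0 \cdot 0 = 0$)
$F{\left(H,A \right)} = -4$ ($F{\left(H,A \right)} = 0 - 4 = -4$)
$V{\left(t \right)} = \frac{132 t}{5}$ ($V{\left(t \right)} = - \frac{\left(-62 - 4\right) \left(t + t\right)}{5} = - \frac{\left(-66\right) 2 t}{5} = - \frac{\left(-132\right) t}{5} = \frac{132 t}{5}$)
$\left(-7592 - V{\left(-415 \right)}\right) - 192326 = \left(-7592 - \frac{132}{5} \left(-415\right)\right) - 192326 = \left(-7592 - -10956\right) - 192326 = \left(-7592 + 10956\right) - 192326 = 3364 - 192326 = -188962$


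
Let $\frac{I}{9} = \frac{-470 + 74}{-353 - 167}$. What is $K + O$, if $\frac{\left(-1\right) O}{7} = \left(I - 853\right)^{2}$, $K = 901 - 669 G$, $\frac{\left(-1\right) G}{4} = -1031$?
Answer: $- \frac{131309589507}{16900} \approx -7.7698 \cdot 10^{6}$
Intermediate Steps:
$G = 4124$ ($G = \left(-4\right) \left(-1031\right) = 4124$)
$I = \frac{891}{130}$ ($I = 9 \frac{-470 + 74}{-353 - 167} = 9 \left(- \frac{396}{-520}\right) = 9 \left(\left(-396\right) \left(- \frac{1}{520}\right)\right) = 9 \cdot \frac{99}{130} = \frac{891}{130} \approx 6.8538$)
$K = -2758055$ ($K = 901 - 2758956 = -2758055$)
$O = - \frac{84698460007}{16900}$ ($O = - 7 \left(\frac{891}{130} - 853\right)^{2} = - 7 \left(- \frac{109999}{130}\right)^{2} = \left(-7\right) \frac{12099780001}{16900} = - \frac{84698460007}{16900} \approx -5.0117 \cdot 10^{6}$)
$K + O = -2758055 - \frac{84698460007}{16900} = - \frac{131309589507}{16900}$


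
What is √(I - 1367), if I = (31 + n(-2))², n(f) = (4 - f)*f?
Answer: I*√1006 ≈ 31.717*I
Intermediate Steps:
n(f) = f*(4 - f)
I = 361 (I = (31 - 2*(4 - 1*(-2)))² = (31 - 2*(4 + 2))² = (31 - 2*6)² = (31 - 12)² = 19² = 361)
√(I - 1367) = √(361 - 1367) = √(-1006) = I*√1006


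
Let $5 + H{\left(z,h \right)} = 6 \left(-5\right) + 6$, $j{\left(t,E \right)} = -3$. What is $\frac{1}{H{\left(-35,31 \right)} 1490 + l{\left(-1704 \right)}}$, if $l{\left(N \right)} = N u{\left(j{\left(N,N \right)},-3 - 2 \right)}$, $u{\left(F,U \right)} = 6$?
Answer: $- \frac{1}{53434} \approx -1.8715 \cdot 10^{-5}$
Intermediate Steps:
$H{\left(z,h \right)} = -29$ ($H{\left(z,h \right)} = -5 + \left(6 \left(-5\right) + 6\right) = -5 + \left(-30 + 6\right) = -5 - 24 = -29$)
$l{\left(N \right)} = 6 N$ ($l{\left(N \right)} = N 6 = 6 N$)
$\frac{1}{H{\left(-35,31 \right)} 1490 + l{\left(-1704 \right)}} = \frac{1}{\left(-29\right) 1490 + 6 \left(-1704\right)} = \frac{1}{-43210 - 10224} = \frac{1}{-53434} = - \frac{1}{53434}$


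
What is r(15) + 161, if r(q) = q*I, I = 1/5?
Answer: 164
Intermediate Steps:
I = ⅕ ≈ 0.20000
r(q) = q/5 (r(q) = q*(⅕) = q/5)
r(15) + 161 = (⅕)*15 + 161 = 3 + 161 = 164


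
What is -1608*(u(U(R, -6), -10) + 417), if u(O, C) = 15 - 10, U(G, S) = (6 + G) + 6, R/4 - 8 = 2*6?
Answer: -678576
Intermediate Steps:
R = 80 (R = 32 + 4*(2*6) = 32 + 4*12 = 32 + 48 = 80)
U(G, S) = 12 + G
u(O, C) = 5
-1608*(u(U(R, -6), -10) + 417) = -1608*(5 + 417) = -1608*422 = -678576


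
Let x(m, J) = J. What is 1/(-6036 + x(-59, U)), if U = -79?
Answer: -1/6115 ≈ -0.00016353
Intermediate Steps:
1/(-6036 + x(-59, U)) = 1/(-6036 - 79) = 1/(-6115) = -1/6115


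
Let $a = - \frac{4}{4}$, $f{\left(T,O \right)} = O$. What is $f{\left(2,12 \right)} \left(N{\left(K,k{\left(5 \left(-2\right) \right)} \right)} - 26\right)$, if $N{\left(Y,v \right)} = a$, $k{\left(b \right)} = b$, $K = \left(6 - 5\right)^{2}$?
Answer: $-324$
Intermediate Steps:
$K = 1$ ($K = 1^{2} = 1$)
$a = -1$ ($a = \left(-4\right) \frac{1}{4} = -1$)
$N{\left(Y,v \right)} = -1$
$f{\left(2,12 \right)} \left(N{\left(K,k{\left(5 \left(-2\right) \right)} \right)} - 26\right) = 12 \left(-1 - 26\right) = 12 \left(-27\right) = -324$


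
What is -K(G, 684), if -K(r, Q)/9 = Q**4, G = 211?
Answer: 1970003130624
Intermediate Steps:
K(r, Q) = -9*Q**4
-K(G, 684) = -(-9)*684**4 = -(-9)*218889236736 = -1*(-1970003130624) = 1970003130624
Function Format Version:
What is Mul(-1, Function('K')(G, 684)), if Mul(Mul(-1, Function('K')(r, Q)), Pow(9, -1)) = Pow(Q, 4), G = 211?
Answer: 1970003130624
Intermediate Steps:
Function('K')(r, Q) = Mul(-9, Pow(Q, 4))
Mul(-1, Function('K')(G, 684)) = Mul(-1, Mul(-9, Pow(684, 4))) = Mul(-1, Mul(-9, 218889236736)) = Mul(-1, -1970003130624) = 1970003130624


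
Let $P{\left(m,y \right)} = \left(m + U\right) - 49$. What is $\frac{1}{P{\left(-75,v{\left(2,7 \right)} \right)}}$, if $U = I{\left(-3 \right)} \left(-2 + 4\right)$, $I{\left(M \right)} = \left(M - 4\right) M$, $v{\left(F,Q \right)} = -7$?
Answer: $- \frac{1}{82} \approx -0.012195$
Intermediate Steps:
$I{\left(M \right)} = M \left(-4 + M\right)$ ($I{\left(M \right)} = \left(-4 + M\right) M = M \left(-4 + M\right)$)
$U = 42$ ($U = - 3 \left(-4 - 3\right) \left(-2 + 4\right) = \left(-3\right) \left(-7\right) 2 = 21 \cdot 2 = 42$)
$P{\left(m,y \right)} = -7 + m$ ($P{\left(m,y \right)} = \left(m + 42\right) - 49 = \left(42 + m\right) - 49 = -7 + m$)
$\frac{1}{P{\left(-75,v{\left(2,7 \right)} \right)}} = \frac{1}{-7 - 75} = \frac{1}{-82} = - \frac{1}{82}$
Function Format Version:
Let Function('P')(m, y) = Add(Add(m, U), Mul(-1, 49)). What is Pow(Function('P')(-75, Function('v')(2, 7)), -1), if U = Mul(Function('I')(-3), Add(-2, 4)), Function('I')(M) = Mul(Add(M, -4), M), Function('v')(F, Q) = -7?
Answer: Rational(-1, 82) ≈ -0.012195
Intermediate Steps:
Function('I')(M) = Mul(M, Add(-4, M)) (Function('I')(M) = Mul(Add(-4, M), M) = Mul(M, Add(-4, M)))
U = 42 (U = Mul(Mul(-3, Add(-4, -3)), Add(-2, 4)) = Mul(Mul(-3, -7), 2) = Mul(21, 2) = 42)
Function('P')(m, y) = Add(-7, m) (Function('P')(m, y) = Add(Add(m, 42), Mul(-1, 49)) = Add(Add(42, m), -49) = Add(-7, m))
Pow(Function('P')(-75, Function('v')(2, 7)), -1) = Pow(Add(-7, -75), -1) = Pow(-82, -1) = Rational(-1, 82)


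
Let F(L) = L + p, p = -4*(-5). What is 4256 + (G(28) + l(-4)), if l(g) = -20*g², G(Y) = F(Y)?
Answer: 3984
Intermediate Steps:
p = 20
F(L) = 20 + L (F(L) = L + 20 = 20 + L)
G(Y) = 20 + Y
4256 + (G(28) + l(-4)) = 4256 + ((20 + 28) - 20*(-4)²) = 4256 + (48 - 20*16) = 4256 + (48 - 320) = 4256 - 272 = 3984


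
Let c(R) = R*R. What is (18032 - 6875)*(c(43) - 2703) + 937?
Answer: -9527141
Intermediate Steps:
c(R) = R²
(18032 - 6875)*(c(43) - 2703) + 937 = (18032 - 6875)*(43² - 2703) + 937 = 11157*(1849 - 2703) + 937 = 11157*(-854) + 937 = -9528078 + 937 = -9527141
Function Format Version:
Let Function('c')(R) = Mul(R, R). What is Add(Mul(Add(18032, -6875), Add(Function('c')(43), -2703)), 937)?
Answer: -9527141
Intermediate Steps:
Function('c')(R) = Pow(R, 2)
Add(Mul(Add(18032, -6875), Add(Function('c')(43), -2703)), 937) = Add(Mul(Add(18032, -6875), Add(Pow(43, 2), -2703)), 937) = Add(Mul(11157, Add(1849, -2703)), 937) = Add(Mul(11157, -854), 937) = Add(-9528078, 937) = -9527141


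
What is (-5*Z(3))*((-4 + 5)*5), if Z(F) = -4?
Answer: 100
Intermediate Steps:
(-5*Z(3))*((-4 + 5)*5) = (-5*(-4))*((-4 + 5)*5) = 20*(1*5) = 20*5 = 100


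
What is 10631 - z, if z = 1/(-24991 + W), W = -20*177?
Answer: 303313062/28531 ≈ 10631.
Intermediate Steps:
W = -3540
z = -1/28531 (z = 1/(-24991 - 3540) = 1/(-28531) = -1/28531 ≈ -3.5050e-5)
10631 - z = 10631 - 1*(-1/28531) = 10631 + 1/28531 = 303313062/28531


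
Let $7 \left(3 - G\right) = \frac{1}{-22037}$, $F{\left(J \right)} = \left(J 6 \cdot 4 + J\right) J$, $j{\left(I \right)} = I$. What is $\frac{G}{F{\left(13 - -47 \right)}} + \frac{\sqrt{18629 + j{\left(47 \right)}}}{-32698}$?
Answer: $\frac{231389}{6941655000} - \frac{\sqrt{4669}}{16349} \approx -0.0041461$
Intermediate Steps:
$F{\left(J \right)} = 25 J^{2}$ ($F{\left(J \right)} = \left(6 J 4 + J\right) J = \left(24 J + J\right) J = 25 J J = 25 J^{2}$)
$G = \frac{462778}{154259}$ ($G = 3 - \frac{1}{7 \left(-22037\right)} = 3 - - \frac{1}{154259} = 3 + \frac{1}{154259} = \frac{462778}{154259} \approx 3.0$)
$\frac{G}{F{\left(13 - -47 \right)}} + \frac{\sqrt{18629 + j{\left(47 \right)}}}{-32698} = \frac{462778}{154259 \cdot 25 \left(13 - -47\right)^{2}} + \frac{\sqrt{18629 + 47}}{-32698} = \frac{462778}{154259 \cdot 25 \left(13 + 47\right)^{2}} + \sqrt{18676} \left(- \frac{1}{32698}\right) = \frac{462778}{154259 \cdot 25 \cdot 60^{2}} + 2 \sqrt{4669} \left(- \frac{1}{32698}\right) = \frac{462778}{154259 \cdot 25 \cdot 3600} - \frac{\sqrt{4669}}{16349} = \frac{462778}{154259 \cdot 90000} - \frac{\sqrt{4669}}{16349} = \frac{462778}{154259} \cdot \frac{1}{90000} - \frac{\sqrt{4669}}{16349} = \frac{231389}{6941655000} - \frac{\sqrt{4669}}{16349}$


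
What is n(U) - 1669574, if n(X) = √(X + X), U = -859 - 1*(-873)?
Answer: -1669574 + 2*√7 ≈ -1.6696e+6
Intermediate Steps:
U = 14 (U = -859 + 873 = 14)
n(X) = √2*√X (n(X) = √(2*X) = √2*√X)
n(U) - 1669574 = √2*√14 - 1669574 = 2*√7 - 1669574 = -1669574 + 2*√7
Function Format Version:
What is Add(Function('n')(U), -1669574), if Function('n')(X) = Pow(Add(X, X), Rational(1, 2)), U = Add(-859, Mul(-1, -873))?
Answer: Add(-1669574, Mul(2, Pow(7, Rational(1, 2)))) ≈ -1.6696e+6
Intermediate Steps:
U = 14 (U = Add(-859, 873) = 14)
Function('n')(X) = Mul(Pow(2, Rational(1, 2)), Pow(X, Rational(1, 2))) (Function('n')(X) = Pow(Mul(2, X), Rational(1, 2)) = Mul(Pow(2, Rational(1, 2)), Pow(X, Rational(1, 2))))
Add(Function('n')(U), -1669574) = Add(Mul(Pow(2, Rational(1, 2)), Pow(14, Rational(1, 2))), -1669574) = Add(Mul(2, Pow(7, Rational(1, 2))), -1669574) = Add(-1669574, Mul(2, Pow(7, Rational(1, 2))))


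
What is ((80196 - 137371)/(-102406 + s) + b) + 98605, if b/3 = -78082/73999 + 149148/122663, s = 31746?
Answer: 12648752270045077871/128275306710484 ≈ 98606.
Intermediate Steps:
b = 4377091458/9076939337 (b = 3*(-78082/73999 + 149148/122663) = 3*(1459030486/9076939337) = 4377091458/9076939337 ≈ 0.48222)
((80196 - 137371)/(-102406 + s) + b) + 98605 = ((80196 - 137371)/(-102406 + 31746) + 4377091458/9076939337) + 98605 = (-57175/(-70660) + 4377091458/9076939337) + 98605 = (-57175*(-1/70660) + 4377091458/9076939337) + 98605 = (11435/14132 + 4377091458/9076939337) + 98605 = 165651857803051/128275306710484 + 98605 = 12648752270045077871/128275306710484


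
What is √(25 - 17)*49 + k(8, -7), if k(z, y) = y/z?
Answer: -7/8 + 98*√2 ≈ 137.72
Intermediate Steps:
√(25 - 17)*49 + k(8, -7) = √(25 - 17)*49 - 7/8 = √8*49 - 7*⅛ = (2*√2)*49 - 7/8 = 98*√2 - 7/8 = -7/8 + 98*√2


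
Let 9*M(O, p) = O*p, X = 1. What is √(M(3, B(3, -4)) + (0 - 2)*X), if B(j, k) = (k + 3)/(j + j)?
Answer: I*√74/6 ≈ 1.4337*I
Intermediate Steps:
B(j, k) = (3 + k)/(2*j) (B(j, k) = (3 + k)/((2*j)) = (3 + k)*(1/(2*j)) = (3 + k)/(2*j))
M(O, p) = O*p/9 (M(O, p) = (O*p)/9 = O*p/9)
√(M(3, B(3, -4)) + (0 - 2)*X) = √((⅑)*3*((½)*(3 - 4)/3) + (0 - 2)*1) = √((⅑)*3*((½)*(⅓)*(-1)) - 2*1) = √((⅑)*3*(-⅙) - 2) = √(-1/18 - 2) = √(-37/18) = I*√74/6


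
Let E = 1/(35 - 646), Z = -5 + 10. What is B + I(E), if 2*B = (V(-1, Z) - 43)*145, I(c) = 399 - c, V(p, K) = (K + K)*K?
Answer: 1107745/1222 ≈ 906.50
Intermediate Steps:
Z = 5
V(p, K) = 2*K² (V(p, K) = (2*K)*K = 2*K²)
E = -1/611 (E = 1/(-611) = -1/611 ≈ -0.0016367)
B = 1015/2 (B = ((2*5² - 43)*145)/2 = ((2*25 - 43)*145)/2 = ((50 - 43)*145)/2 = (7*145)/2 = (½)*1015 = 1015/2 ≈ 507.50)
B + I(E) = 1015/2 + (399 - 1*(-1/611)) = 1015/2 + (399 + 1/611) = 1015/2 + 243790/611 = 1107745/1222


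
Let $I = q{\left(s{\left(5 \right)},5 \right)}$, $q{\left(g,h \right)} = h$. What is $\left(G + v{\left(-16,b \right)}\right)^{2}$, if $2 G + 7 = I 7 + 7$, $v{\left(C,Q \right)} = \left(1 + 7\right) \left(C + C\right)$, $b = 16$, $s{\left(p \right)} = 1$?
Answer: $\frac{227529}{4} \approx 56882.0$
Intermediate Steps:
$I = 5$
$v{\left(C,Q \right)} = 16 C$ ($v{\left(C,Q \right)} = 8 \cdot 2 C = 16 C$)
$G = \frac{35}{2}$ ($G = - \frac{7}{2} + \frac{5 \cdot 7 + 7}{2} = - \frac{7}{2} + \frac{35 + 7}{2} = - \frac{7}{2} + \frac{1}{2} \cdot 42 = - \frac{7}{2} + 21 = \frac{35}{2} \approx 17.5$)
$\left(G + v{\left(-16,b \right)}\right)^{2} = \left(\frac{35}{2} + 16 \left(-16\right)\right)^{2} = \left(\frac{35}{2} - 256\right)^{2} = \left(- \frac{477}{2}\right)^{2} = \frac{227529}{4}$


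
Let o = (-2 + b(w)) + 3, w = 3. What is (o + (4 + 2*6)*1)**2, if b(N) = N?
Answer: 400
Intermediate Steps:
o = 4 (o = (-2 + 3) + 3 = 1 + 3 = 4)
(o + (4 + 2*6)*1)**2 = (4 + (4 + 2*6)*1)**2 = (4 + (4 + 12)*1)**2 = (4 + 16*1)**2 = (4 + 16)**2 = 20**2 = 400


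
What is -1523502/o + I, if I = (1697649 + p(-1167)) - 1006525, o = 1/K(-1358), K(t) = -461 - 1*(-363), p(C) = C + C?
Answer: 149991986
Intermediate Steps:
p(C) = 2*C
K(t) = -98 (K(t) = -461 + 363 = -98)
o = -1/98 (o = 1/(-98) = -1/98 ≈ -0.010204)
I = 688790 (I = (1697649 + 2*(-1167)) - 1006525 = (1697649 - 2334) - 1006525 = 1695315 - 1006525 = 688790)
-1523502/o + I = -1523502/(-1/98) + 688790 = -1523502*(-98) + 688790 = 149303196 + 688790 = 149991986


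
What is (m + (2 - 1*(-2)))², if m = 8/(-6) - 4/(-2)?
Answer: 196/9 ≈ 21.778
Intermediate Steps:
m = ⅔ (m = 8*(-⅙) - 4*(-½) = -4/3 + 2 = ⅔ ≈ 0.66667)
(m + (2 - 1*(-2)))² = (⅔ + (2 - 1*(-2)))² = (⅔ + (2 + 2))² = (⅔ + 4)² = (14/3)² = 196/9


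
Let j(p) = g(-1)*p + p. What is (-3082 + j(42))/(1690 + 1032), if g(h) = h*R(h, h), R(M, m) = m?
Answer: -1499/1361 ≈ -1.1014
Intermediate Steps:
g(h) = h² (g(h) = h*h = h²)
j(p) = 2*p (j(p) = (-1)²*p + p = 1*p + p = p + p = 2*p)
(-3082 + j(42))/(1690 + 1032) = (-3082 + 2*42)/(1690 + 1032) = (-3082 + 84)/2722 = -2998*1/2722 = -1499/1361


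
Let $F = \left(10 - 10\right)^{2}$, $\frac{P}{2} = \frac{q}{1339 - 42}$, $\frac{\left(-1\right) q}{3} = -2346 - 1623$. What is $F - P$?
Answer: $- \frac{23814}{1297} \approx -18.361$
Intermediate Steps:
$q = 11907$ ($q = - 3 \left(-2346 - 1623\right) = \left(-3\right) \left(-3969\right) = 11907$)
$P = \frac{23814}{1297}$ ($P = 2 \frac{11907}{1339 - 42} = 2 \cdot \frac{11907}{1297} = \frac{23814}{1297} \approx 18.361$)
$F = 0$ ($F = 0^{2} = 0$)
$F - P = 0 - \frac{23814}{1297} = - \frac{23814}{1297}$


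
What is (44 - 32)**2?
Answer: 144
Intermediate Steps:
(44 - 32)**2 = 12**2 = 144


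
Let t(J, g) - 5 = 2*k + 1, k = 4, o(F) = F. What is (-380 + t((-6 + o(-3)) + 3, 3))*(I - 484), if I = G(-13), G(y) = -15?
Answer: 182634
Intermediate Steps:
I = -15
t(J, g) = 14 (t(J, g) = 5 + (2*4 + 1) = 5 + (8 + 1) = 5 + 9 = 14)
(-380 + t((-6 + o(-3)) + 3, 3))*(I - 484) = (-380 + 14)*(-15 - 484) = -366*(-499) = 182634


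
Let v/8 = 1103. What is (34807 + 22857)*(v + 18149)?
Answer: 1555371072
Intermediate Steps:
v = 8824 (v = 8*1103 = 8824)
(34807 + 22857)*(v + 18149) = (34807 + 22857)*(8824 + 18149) = 57664*26973 = 1555371072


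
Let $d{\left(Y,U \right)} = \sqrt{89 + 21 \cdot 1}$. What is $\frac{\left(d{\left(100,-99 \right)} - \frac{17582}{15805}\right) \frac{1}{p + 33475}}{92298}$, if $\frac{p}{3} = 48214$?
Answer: $- \frac{8791}{129915858248565} + \frac{\sqrt{110}}{16439842866} \approx 5.703 \cdot 10^{-10}$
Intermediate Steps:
$p = 144642$ ($p = 3 \cdot 48214 = 144642$)
$d{\left(Y,U \right)} = \sqrt{110}$ ($d{\left(Y,U \right)} = \sqrt{89 + 21} = \sqrt{110}$)
$\frac{\left(d{\left(100,-99 \right)} - \frac{17582}{15805}\right) \frac{1}{p + 33475}}{92298} = \frac{\left(\sqrt{110} - \frac{17582}{15805}\right) \frac{1}{144642 + 33475}}{92298} = \frac{\sqrt{110} - \frac{17582}{15805}}{178117} \cdot \frac{1}{92298} = \left(\sqrt{110} - \frac{17582}{15805}\right) \frac{1}{178117} \cdot \frac{1}{92298} = \left(- \frac{17582}{15805} + \sqrt{110}\right) \frac{1}{178117} \cdot \frac{1}{92298} = \left(- \frac{17582}{2815139185} + \frac{\sqrt{110}}{178117}\right) \frac{1}{92298} = - \frac{8791}{129915858248565} + \frac{\sqrt{110}}{16439842866}$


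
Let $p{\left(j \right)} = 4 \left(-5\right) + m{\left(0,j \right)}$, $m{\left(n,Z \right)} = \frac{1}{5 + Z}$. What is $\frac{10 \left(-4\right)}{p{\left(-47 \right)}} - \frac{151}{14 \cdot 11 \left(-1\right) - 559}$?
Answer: $\frac{1324831}{599633} \approx 2.2094$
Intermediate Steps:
$p{\left(j \right)} = -20 + \frac{1}{5 + j}$ ($p{\left(j \right)} = 4 \left(-5\right) + \frac{1}{5 + j} = -20 + \frac{1}{5 + j}$)
$\frac{10 \left(-4\right)}{p{\left(-47 \right)}} - \frac{151}{14 \cdot 11 \left(-1\right) - 559} = \frac{10 \left(-4\right)}{\frac{1}{5 - 47} \left(-99 - -940\right)} - \frac{151}{14 \cdot 11 \left(-1\right) - 559} = - \frac{40}{\frac{1}{-42} \left(-99 + 940\right)} - \frac{151}{154 \left(-1\right) - 559} = - \frac{40}{\left(- \frac{1}{42}\right) 841} - \frac{151}{-154 - 559} = - \frac{40}{- \frac{841}{42}} - \frac{151}{-713} = \left(-40\right) \left(- \frac{42}{841}\right) - - \frac{151}{713} = \frac{1680}{841} + \frac{151}{713} = \frac{1324831}{599633}$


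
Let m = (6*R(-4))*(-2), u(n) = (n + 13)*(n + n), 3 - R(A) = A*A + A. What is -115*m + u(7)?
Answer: -12140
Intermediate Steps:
R(A) = 3 - A - A**2 (R(A) = 3 - (A*A + A) = 3 - (A**2 + A) = 3 - (A + A**2) = 3 + (-A - A**2) = 3 - A - A**2)
u(n) = 2*n*(13 + n) (u(n) = (13 + n)*(2*n) = 2*n*(13 + n))
m = 108 (m = (6*(3 - 1*(-4) - 1*(-4)**2))*(-2) = (6*(3 + 4 - 1*16))*(-2) = (6*(3 + 4 - 16))*(-2) = (6*(-9))*(-2) = -54*(-2) = 108)
-115*m + u(7) = -115*108 + 2*7*(13 + 7) = -12420 + 2*7*20 = -12420 + 280 = -12140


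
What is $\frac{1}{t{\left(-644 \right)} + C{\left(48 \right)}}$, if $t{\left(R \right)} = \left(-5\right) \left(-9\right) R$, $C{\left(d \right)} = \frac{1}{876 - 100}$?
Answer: $- \frac{776}{22488479} \approx -3.4507 \cdot 10^{-5}$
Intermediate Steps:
$C{\left(d \right)} = \frac{1}{776}$ ($C{\left(d \right)} = \frac{1}{876 - 100} = \frac{1}{776}$)
$t{\left(R \right)} = 45 R$
$\frac{1}{t{\left(-644 \right)} + C{\left(48 \right)}} = \frac{1}{45 \left(-644\right) + \frac{1}{776}} = \frac{1}{-28980 + \frac{1}{776}} = \frac{1}{- \frac{22488479}{776}} = - \frac{776}{22488479}$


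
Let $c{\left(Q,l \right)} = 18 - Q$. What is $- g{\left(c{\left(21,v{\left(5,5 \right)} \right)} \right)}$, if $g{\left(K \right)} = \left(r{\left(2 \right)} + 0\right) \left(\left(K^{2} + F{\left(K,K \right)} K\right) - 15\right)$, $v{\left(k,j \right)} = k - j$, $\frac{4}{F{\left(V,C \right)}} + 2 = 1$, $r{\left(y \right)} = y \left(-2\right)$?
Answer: $24$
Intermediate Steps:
$r{\left(y \right)} = - 2 y$
$F{\left(V,C \right)} = -4$ ($F{\left(V,C \right)} = \frac{4}{-2 + 1} = \frac{4}{-1} = 4 \left(-1\right) = -4$)
$g{\left(K \right)} = 60 - 4 K^{2} + 16 K$ ($g{\left(K \right)} = \left(\left(-2\right) 2 + 0\right) \left(\left(K^{2} - 4 K\right) - 15\right) = \left(-4 + 0\right) \left(-15 + K^{2} - 4 K\right) = - 4 \left(-15 + K^{2} - 4 K\right) = 60 - 4 K^{2} + 16 K$)
$- g{\left(c{\left(21,v{\left(5,5 \right)} \right)} \right)} = - (60 - 4 \left(18 - 21\right)^{2} + 16 \left(18 - 21\right)) = - (60 - 4 \left(-3\right)^{2} + 16 \left(-3\right)) = - (60 - 36 - 48) = \left(-1\right) \left(-24\right) = 24$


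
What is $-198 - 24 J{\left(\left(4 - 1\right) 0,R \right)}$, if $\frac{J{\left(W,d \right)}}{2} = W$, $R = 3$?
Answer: $-198$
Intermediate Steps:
$J{\left(W,d \right)} = 2 W$
$-198 - 24 J{\left(\left(4 - 1\right) 0,R \right)} = -198 - 24 \cdot 2 \left(4 - 1\right) 0 = -198 - 24 \cdot 2 \cdot 3 \cdot 0 = -198 - 24 \cdot 2 \cdot 0 = -198 - 0 = -198 + 0 = -198$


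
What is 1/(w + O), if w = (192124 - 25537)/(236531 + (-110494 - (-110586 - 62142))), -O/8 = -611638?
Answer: 298765/1461888383147 ≈ 2.0437e-7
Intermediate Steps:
O = 4893104 (O = -8*(-611638) = 4893104)
w = 166587/298765 (w = 166587/(236531 + (-110494 - 1*(-172728))) = 166587/(236531 + (-110494 + 172728)) = 166587/(236531 + 62234) = 166587/298765 ≈ 0.55759)
1/(w + O) = 1/(166587/298765 + 4893104) = 1/(1461888383147/298765) = 298765/1461888383147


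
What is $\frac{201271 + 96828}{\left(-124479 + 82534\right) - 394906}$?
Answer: $- \frac{298099}{436851} \approx -0.68238$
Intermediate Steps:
$\frac{201271 + 96828}{\left(-124479 + 82534\right) - 394906} = \frac{298099}{-41945 - 394906} = \frac{298099}{-436851} = 298099 \left(- \frac{1}{436851}\right) = - \frac{298099}{436851}$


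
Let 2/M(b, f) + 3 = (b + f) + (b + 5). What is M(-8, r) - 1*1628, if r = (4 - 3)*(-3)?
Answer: -27678/17 ≈ -1628.1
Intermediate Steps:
r = -3 (r = 1*(-3) = -3)
M(b, f) = 2/(2 + f + 2*b) (M(b, f) = 2/(-3 + ((b + f) + (b + 5))) = 2/(-3 + ((b + f) + (5 + b))) = 2/(-3 + (5 + f + 2*b)) = 2/(2 + f + 2*b))
M(-8, r) - 1*1628 = 2/(2 - 3 + 2*(-8)) - 1*1628 = 2/(2 - 3 - 16) - 1628 = 2/(-17) - 1628 = 2*(-1/17) - 1628 = -2/17 - 1628 = -27678/17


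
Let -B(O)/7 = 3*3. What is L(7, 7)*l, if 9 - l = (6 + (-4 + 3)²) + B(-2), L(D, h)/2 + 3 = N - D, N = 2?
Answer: -1040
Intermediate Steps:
B(O) = -63 (B(O) = -21*3 = -7*9 = -63)
L(D, h) = -2 - 2*D (L(D, h) = -6 + 2*(2 - D) = -6 + (4 - 2*D) = -2 - 2*D)
l = 65 (l = 9 - ((6 + (-4 + 3)²) - 63) = 9 - ((6 + (-1)²) - 63) = 9 - ((6 + 1) - 63) = 9 - (7 - 63) = 9 - 1*(-56) = 9 + 56 = 65)
L(7, 7)*l = (-2 - 2*7)*65 = (-2 - 14)*65 = -16*65 = -1040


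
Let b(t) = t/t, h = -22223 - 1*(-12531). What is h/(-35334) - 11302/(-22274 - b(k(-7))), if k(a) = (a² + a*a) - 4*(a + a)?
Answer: 34179676/43725825 ≈ 0.78168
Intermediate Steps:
k(a) = -8*a + 2*a² (k(a) = (a² + a²) - 8*a = 2*a² - 8*a = -8*a + 2*a²)
h = -9692 (h = -22223 + 12531 = -9692)
b(t) = 1
h/(-35334) - 11302/(-22274 - b(k(-7))) = -9692/(-35334) - 11302/(-22274 - 1*1) = -9692*(-1/35334) - 11302/(-22274 - 1) = 4846/17667 - 11302/(-22275) = 4846/17667 - 11302*(-1/22275) = 4846/17667 + 11302/22275 = 34179676/43725825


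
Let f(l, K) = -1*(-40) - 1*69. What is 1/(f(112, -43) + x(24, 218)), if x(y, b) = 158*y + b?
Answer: 1/3981 ≈ 0.00025119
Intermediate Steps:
f(l, K) = -29 (f(l, K) = 40 - 69 = -29)
x(y, b) = b + 158*y
1/(f(112, -43) + x(24, 218)) = 1/(-29 + (218 + 158*24)) = 1/(-29 + (218 + 3792)) = 1/(-29 + 4010) = 1/3981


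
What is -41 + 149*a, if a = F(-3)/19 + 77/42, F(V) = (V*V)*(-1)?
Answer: 18421/114 ≈ 161.59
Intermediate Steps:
F(V) = -V² (F(V) = V²*(-1) = -V²)
a = 155/114 (a = -1*(-3)²/19 + 77/42 = -1*9*(1/19) + 77*(1/42) = -9*1/19 + 11/6 = -9/19 + 11/6 = 155/114 ≈ 1.3596)
-41 + 149*a = -41 + 149*(155/114) = -41 + 23095/114 = 18421/114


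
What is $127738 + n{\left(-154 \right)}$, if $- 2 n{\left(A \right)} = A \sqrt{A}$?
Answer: $127738 + 77 i \sqrt{154} \approx 1.2774 \cdot 10^{5} + 955.54 i$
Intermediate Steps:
$n{\left(A \right)} = - \frac{A^{\frac{3}{2}}}{2}$ ($n{\left(A \right)} = - \frac{A \sqrt{A}}{2} = - \frac{A^{\frac{3}{2}}}{2}$)
$127738 + n{\left(-154 \right)} = 127738 - \frac{\left(-154\right)^{\frac{3}{2}}}{2} = 127738 - \frac{\left(-154\right) i \sqrt{154}}{2} = 127738 + 77 i \sqrt{154}$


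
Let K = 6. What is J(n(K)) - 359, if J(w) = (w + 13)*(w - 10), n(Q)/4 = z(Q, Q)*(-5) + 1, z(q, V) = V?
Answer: 12619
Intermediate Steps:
n(Q) = 4 - 20*Q (n(Q) = 4*(Q*(-5) + 1) = 4*(-5*Q + 1) = 4*(1 - 5*Q) = 4 - 20*Q)
J(w) = (-10 + w)*(13 + w) (J(w) = (13 + w)*(-10 + w) = (-10 + w)*(13 + w))
J(n(K)) - 359 = (-130 + (4 - 20*6)**2 + 3*(4 - 20*6)) - 359 = (-130 + (4 - 120)**2 + 3*(4 - 120)) - 359 = (-130 + (-116)**2 + 3*(-116)) - 359 = (-130 + 13456 - 348) - 359 = 12978 - 359 = 12619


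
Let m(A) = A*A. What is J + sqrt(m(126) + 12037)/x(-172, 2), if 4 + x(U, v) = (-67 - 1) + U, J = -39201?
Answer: -39201 - sqrt(27913)/244 ≈ -39202.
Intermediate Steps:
m(A) = A**2
x(U, v) = -72 + U (x(U, v) = -4 + ((-67 - 1) + U) = -4 + (-68 + U) = -72 + U)
J + sqrt(m(126) + 12037)/x(-172, 2) = -39201 + sqrt(126**2 + 12037)/(-72 - 172) = -39201 + sqrt(15876 + 12037)/(-244) = -39201 + sqrt(27913)*(-1/244) = -39201 - sqrt(27913)/244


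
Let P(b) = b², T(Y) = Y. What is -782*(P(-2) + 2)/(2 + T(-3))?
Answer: 4692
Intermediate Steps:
-782*(P(-2) + 2)/(2 + T(-3)) = -782*((-2)² + 2)/(2 - 3) = -782*(4 + 2)/(-1) = -4692*(-1) = -782*(-6) = 4692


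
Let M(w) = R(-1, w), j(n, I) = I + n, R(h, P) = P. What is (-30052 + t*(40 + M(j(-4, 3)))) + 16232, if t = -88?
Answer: -17252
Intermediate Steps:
M(w) = w
(-30052 + t*(40 + M(j(-4, 3)))) + 16232 = (-30052 - 88*(40 + (3 - 4))) + 16232 = (-30052 - 88*(40 - 1)) + 16232 = (-30052 - 88*39) + 16232 = (-30052 - 3432) + 16232 = -33484 + 16232 = -17252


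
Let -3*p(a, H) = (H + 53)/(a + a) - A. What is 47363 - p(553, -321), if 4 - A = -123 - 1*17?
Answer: 78495451/1659 ≈ 47315.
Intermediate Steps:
A = 144 (A = 4 - (-123 - 1*17) = 4 - (-123 - 17) = 4 - 1*(-140) = 4 + 140 = 144)
p(a, H) = 48 - (53 + H)/(6*a) (p(a, H) = -((H + 53)/(a + a) - 1*144)/3 = -((53 + H)/((2*a)) - 144)/3 = -((53 + H)*(1/(2*a)) - 144)/3 = -((53 + H)/(2*a) - 144)/3 = -(-144 + (53 + H)/(2*a))/3 = 48 - (53 + H)/(6*a))
47363 - p(553, -321) = 47363 - (-53 - 1*(-321) + 288*553)/(6*553) = 47363 - (-53 + 321 + 159264)/(6*553) = 47363 - 159532/(6*553) = 47363 - 1*79766/1659 = 47363 - 79766/1659 = 78495451/1659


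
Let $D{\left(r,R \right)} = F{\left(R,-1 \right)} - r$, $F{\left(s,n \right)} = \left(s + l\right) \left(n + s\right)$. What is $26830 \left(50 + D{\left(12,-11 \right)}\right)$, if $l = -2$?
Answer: $5205020$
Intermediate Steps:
$F{\left(s,n \right)} = \left(-2 + s\right) \left(n + s\right)$ ($F{\left(s,n \right)} = \left(s - 2\right) \left(n + s\right) = \left(-2 + s\right) \left(n + s\right)$)
$D{\left(r,R \right)} = 2 + R^{2} - r - 3 R$ ($D{\left(r,R \right)} = \left(R^{2} - -2 - 2 R - R\right) - r = \left(R^{2} + 2 - 2 R - R\right) - r = \left(2 + R^{2} - 3 R\right) - r = 2 + R^{2} - r - 3 R$)
$26830 \left(50 + D{\left(12,-11 \right)}\right) = 26830 \left(50 + \left(2 + \left(-11\right)^{2} - 12 - -33\right)\right) = 26830 \left(50 + \left(2 + 121 - 12 + 33\right)\right) = 26830 \left(50 + 144\right) = 26830 \cdot 194 = 5205020$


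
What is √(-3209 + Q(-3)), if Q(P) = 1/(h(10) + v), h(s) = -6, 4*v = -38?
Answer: I*√3083911/31 ≈ 56.649*I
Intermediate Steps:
v = -19/2 (v = (¼)*(-38) = -19/2 ≈ -9.5000)
Q(P) = -2/31 (Q(P) = 1/(-6 - 19/2) = 1/(-31/2) = -2/31)
√(-3209 + Q(-3)) = √(-3209 - 2/31) = √(-99481/31) = I*√3083911/31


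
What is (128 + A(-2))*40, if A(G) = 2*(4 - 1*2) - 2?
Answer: 5200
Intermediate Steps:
A(G) = 2 (A(G) = 2*(4 - 2) - 2 = 2*2 - 2 = 4 - 2 = 2)
(128 + A(-2))*40 = (128 + 2)*40 = 130*40 = 5200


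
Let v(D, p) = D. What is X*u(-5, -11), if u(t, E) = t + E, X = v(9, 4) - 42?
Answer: 528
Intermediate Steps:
X = -33 (X = 9 - 42 = -33)
u(t, E) = E + t
X*u(-5, -11) = -33*(-11 - 5) = -33*(-16) = 528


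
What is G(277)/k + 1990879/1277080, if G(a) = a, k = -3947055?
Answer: 224507290291/144020142840 ≈ 1.5589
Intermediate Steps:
G(277)/k + 1990879/1277080 = 277/(-3947055) + 1990879/1277080 = 277*(-1/3947055) + 1990879*(1/1277080) = -277/3947055 + 1990879/1277080 = 224507290291/144020142840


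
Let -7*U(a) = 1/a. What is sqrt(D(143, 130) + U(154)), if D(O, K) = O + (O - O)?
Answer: sqrt(3391366)/154 ≈ 11.958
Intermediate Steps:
D(O, K) = O (D(O, K) = O + 0 = O)
U(a) = -1/(7*a)
sqrt(D(143, 130) + U(154)) = sqrt(143 - 1/7/154) = sqrt(143 - 1/7*1/154) = sqrt(143 - 1/1078) = sqrt(154153/1078) = sqrt(3391366)/154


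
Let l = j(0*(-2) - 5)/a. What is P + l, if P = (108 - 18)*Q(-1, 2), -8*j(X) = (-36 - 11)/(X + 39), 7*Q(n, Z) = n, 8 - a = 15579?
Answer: -381178409/29647184 ≈ -12.857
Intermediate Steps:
a = -15571 (a = 8 - 1*15579 = 8 - 15579 = -15571)
Q(n, Z) = n/7
j(X) = 47/(8*(39 + X)) (j(X) = -(-36 - 11)/(8*(X + 39)) = -(-47)/(8*(39 + X)) = 47/(8*(39 + X)))
l = -47/4235312 (l = (47/(8*(39 + (0*(-2) - 5))))/(-15571) = (47/(8*(39 + (0 - 5))))*(-1/15571) = (47/(8*(39 - 5)))*(-1/15571) = ((47/8)/34)*(-1/15571) = ((47/8)*(1/34))*(-1/15571) = (47/272)*(-1/15571) = -47/4235312 ≈ -1.1097e-5)
P = -90/7 (P = (108 - 18)*((⅐)*(-1)) = 90*(-⅐) = -90/7 ≈ -12.857)
P + l = -90/7 - 47/4235312 = -381178409/29647184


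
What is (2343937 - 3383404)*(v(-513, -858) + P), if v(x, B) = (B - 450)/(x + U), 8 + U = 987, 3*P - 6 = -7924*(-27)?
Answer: -17272241037480/233 ≈ -7.4130e+10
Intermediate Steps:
P = 71318 (P = 2 + (-7924*(-27))/3 = 2 + (1/3)*213948 = 2 + 71316 = 71318)
U = 979 (U = -8 + 987 = 979)
v(x, B) = (-450 + B)/(979 + x) (v(x, B) = (B - 450)/(x + 979) = (-450 + B)/(979 + x))
(2343937 - 3383404)*(v(-513, -858) + P) = (2343937 - 3383404)*((-450 - 858)/(979 - 513) + 71318) = -1039467*(-1308/466 + 71318) = -1039467*((1/466)*(-1308) + 71318) = -1039467*(-654/233 + 71318) = -1039467*16616440/233 = -17272241037480/233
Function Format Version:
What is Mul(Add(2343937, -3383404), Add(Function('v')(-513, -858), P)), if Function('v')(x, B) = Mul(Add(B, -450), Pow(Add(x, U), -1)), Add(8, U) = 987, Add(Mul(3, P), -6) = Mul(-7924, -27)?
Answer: Rational(-17272241037480, 233) ≈ -7.4130e+10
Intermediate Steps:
P = 71318 (P = Add(2, Mul(Rational(1, 3), Mul(-7924, -27))) = Add(2, Mul(Rational(1, 3), 213948)) = Add(2, 71316) = 71318)
U = 979 (U = Add(-8, 987) = 979)
Function('v')(x, B) = Mul(Pow(Add(979, x), -1), Add(-450, B)) (Function('v')(x, B) = Mul(Add(B, -450), Pow(Add(x, 979), -1)) = Mul(Add(-450, B), Pow(Add(979, x), -1)) = Mul(Pow(Add(979, x), -1), Add(-450, B)))
Mul(Add(2343937, -3383404), Add(Function('v')(-513, -858), P)) = Mul(Add(2343937, -3383404), Add(Mul(Pow(Add(979, -513), -1), Add(-450, -858)), 71318)) = Mul(-1039467, Add(Mul(Pow(466, -1), -1308), 71318)) = Mul(-1039467, Add(Mul(Rational(1, 466), -1308), 71318)) = Mul(-1039467, Add(Rational(-654, 233), 71318)) = Mul(-1039467, Rational(16616440, 233)) = Rational(-17272241037480, 233)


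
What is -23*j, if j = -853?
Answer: 19619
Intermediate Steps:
-23*j = -23*(-853) = 19619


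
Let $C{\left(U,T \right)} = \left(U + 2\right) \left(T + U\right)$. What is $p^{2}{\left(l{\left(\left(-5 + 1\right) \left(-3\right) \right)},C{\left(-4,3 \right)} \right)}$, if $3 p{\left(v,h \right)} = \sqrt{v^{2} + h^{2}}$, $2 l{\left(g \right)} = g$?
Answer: $\frac{40}{9} \approx 4.4444$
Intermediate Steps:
$l{\left(g \right)} = \frac{g}{2}$
$C{\left(U,T \right)} = \left(2 + U\right) \left(T + U\right)$
$p{\left(v,h \right)} = \frac{\sqrt{h^{2} + v^{2}}}{3}$ ($p{\left(v,h \right)} = \frac{\sqrt{v^{2} + h^{2}}}{3} = \frac{\sqrt{h^{2} + v^{2}}}{3}$)
$p^{2}{\left(l{\left(\left(-5 + 1\right) \left(-3\right) \right)},C{\left(-4,3 \right)} \right)} = \left(\frac{\sqrt{\left(\left(-4\right)^{2} + 2 \cdot 3 + 2 \left(-4\right) + 3 \left(-4\right)\right)^{2} + \left(\frac{\left(-5 + 1\right) \left(-3\right)}{2}\right)^{2}}}{3}\right)^{2} = \left(\frac{\sqrt{\left(16 + 6 - 8 - 12\right)^{2} + \left(\frac{\left(-4\right) \left(-3\right)}{2}\right)^{2}}}{3}\right)^{2} = \left(\frac{\sqrt{2^{2} + \left(\frac{1}{2} \cdot 12\right)^{2}}}{3}\right)^{2} = \left(\frac{\sqrt{4 + 6^{2}}}{3}\right)^{2} = \left(\frac{\sqrt{4 + 36}}{3}\right)^{2} = \left(\frac{\sqrt{40}}{3}\right)^{2} = \left(\frac{2 \sqrt{10}}{3}\right)^{2} = \frac{40}{9}$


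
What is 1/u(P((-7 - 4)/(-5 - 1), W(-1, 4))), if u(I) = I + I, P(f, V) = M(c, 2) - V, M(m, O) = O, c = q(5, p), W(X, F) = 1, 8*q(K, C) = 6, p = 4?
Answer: 1/2 ≈ 0.50000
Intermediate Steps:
q(K, C) = 3/4 (q(K, C) = (1/8)*6 = 3/4)
c = 3/4 ≈ 0.75000
P(f, V) = 2 - V
u(I) = 2*I
1/u(P((-7 - 4)/(-5 - 1), W(-1, 4))) = 1/(2*(2 - 1*1)) = 1/(2*(2 - 1)) = 1/(2*1) = 1/2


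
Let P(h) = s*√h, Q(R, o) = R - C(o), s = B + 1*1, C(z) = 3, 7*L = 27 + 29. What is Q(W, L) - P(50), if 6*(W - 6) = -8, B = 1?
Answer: 5/3 - 10*√2 ≈ -12.475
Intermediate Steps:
L = 8 (L = (27 + 29)/7 = (⅐)*56 = 8)
W = 14/3 (W = 6 + (⅙)*(-8) = 6 - 4/3 = 14/3 ≈ 4.6667)
s = 2 (s = 1 + 1*1 = 1 + 1 = 2)
Q(R, o) = -3 + R (Q(R, o) = R - 1*3 = R - 3 = -3 + R)
P(h) = 2*√h
Q(W, L) - P(50) = (-3 + 14/3) - 2*√50 = 5/3 - 2*5*√2 = 5/3 - 10*√2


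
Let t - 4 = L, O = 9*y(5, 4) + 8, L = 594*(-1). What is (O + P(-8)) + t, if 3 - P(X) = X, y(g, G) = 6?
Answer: -517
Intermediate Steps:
L = -594
P(X) = 3 - X
O = 62 (O = 9*6 + 8 = 54 + 8 = 62)
t = -590 (t = 4 - 594 = -590)
(O + P(-8)) + t = (62 + (3 - 1*(-8))) - 590 = (62 + (3 + 8)) - 590 = (62 + 11) - 590 = 73 - 590 = -517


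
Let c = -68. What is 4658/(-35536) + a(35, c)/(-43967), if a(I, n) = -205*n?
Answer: -350085063/781205656 ≈ -0.44813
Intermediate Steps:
4658/(-35536) + a(35, c)/(-43967) = 4658/(-35536) - 205*(-68)/(-43967) = 4658*(-1/35536) + 13940*(-1/43967) = -2329/17768 - 13940/43967 = -350085063/781205656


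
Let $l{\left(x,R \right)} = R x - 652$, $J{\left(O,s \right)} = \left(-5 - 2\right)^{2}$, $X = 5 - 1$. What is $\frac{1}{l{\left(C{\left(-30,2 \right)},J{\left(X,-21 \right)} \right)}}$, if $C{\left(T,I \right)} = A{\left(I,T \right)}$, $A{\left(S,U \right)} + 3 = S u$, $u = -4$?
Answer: $- \frac{1}{1191} \approx -0.00083963$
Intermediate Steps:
$A{\left(S,U \right)} = -3 - 4 S$ ($A{\left(S,U \right)} = -3 + S \left(-4\right) = -3 - 4 S$)
$C{\left(T,I \right)} = -3 - 4 I$
$X = 4$
$J{\left(O,s \right)} = 49$ ($J{\left(O,s \right)} = \left(-7\right)^{2} = 49$)
$l{\left(x,R \right)} = -652 + R x$
$\frac{1}{l{\left(C{\left(-30,2 \right)},J{\left(X,-21 \right)} \right)}} = \frac{1}{-652 + 49 \left(-3 - 8\right)} = \frac{1}{-652 + 49 \left(-11\right)} = \frac{1}{-652 - 539} = \frac{1}{-1191} = - \frac{1}{1191}$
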